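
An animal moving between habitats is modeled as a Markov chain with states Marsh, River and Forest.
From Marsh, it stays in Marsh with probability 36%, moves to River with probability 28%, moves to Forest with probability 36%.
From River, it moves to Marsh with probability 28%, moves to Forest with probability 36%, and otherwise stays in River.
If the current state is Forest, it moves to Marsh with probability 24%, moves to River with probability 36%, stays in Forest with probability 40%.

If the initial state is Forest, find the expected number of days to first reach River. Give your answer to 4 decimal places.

Let t(s) be the expected number of days to first reach River from state s, with t(River) = 0. Conditioning on the first day:
t(Marsh) = 1 + 0.36·t(Marsh) + 0.36·t(Forest)
t(Forest) = 1 + 0.24·t(Marsh) + 0.4·t(Forest)
Solving: t(Marsh) = 3.2258, t(Forest) = 2.9570.
Expected days from Forest to River: 2.9570.

2.9570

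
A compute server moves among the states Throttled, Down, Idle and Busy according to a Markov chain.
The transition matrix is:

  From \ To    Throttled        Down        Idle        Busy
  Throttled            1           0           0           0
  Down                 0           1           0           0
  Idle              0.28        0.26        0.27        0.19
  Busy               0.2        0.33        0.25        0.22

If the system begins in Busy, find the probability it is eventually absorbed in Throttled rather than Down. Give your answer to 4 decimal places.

0.4139

Let h(s) be the probability of absorption at Throttled starting from transient state s. Then h(Throttled) = 1 and h(Down) = 0. By first-step analysis:
h(Idle) = 0.28·1 + 0.26·0 + 0.27·h(Idle) + 0.19·h(Busy)
h(Busy) = 0.2·1 + 0.33·0 + 0.25·h(Idle) + 0.22·h(Busy)
Solving: h(Idle) = 0.4913, h(Busy) = 0.4139.
Starting from Busy, the probability is 0.4139.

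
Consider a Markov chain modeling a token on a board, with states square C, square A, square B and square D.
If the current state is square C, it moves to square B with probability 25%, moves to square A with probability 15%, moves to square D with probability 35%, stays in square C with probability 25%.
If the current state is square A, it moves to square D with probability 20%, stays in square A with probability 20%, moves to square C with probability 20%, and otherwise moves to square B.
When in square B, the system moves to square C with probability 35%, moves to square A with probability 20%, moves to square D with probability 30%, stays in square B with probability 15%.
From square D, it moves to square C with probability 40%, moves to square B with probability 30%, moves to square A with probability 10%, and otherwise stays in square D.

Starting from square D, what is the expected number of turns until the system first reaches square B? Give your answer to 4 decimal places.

Let t(s) be the expected number of turns to first reach square B from state s, with t(square B) = 0. Conditioning on the first turn:
t(square C) = 1 + 0.25·t(square C) + 0.15·t(square A) + 0.35·t(square D)
t(square A) = 1 + 0.2·t(square C) + 0.2·t(square A) + 0.2·t(square D)
t(square D) = 1 + 0.4·t(square C) + 0.1·t(square A) + 0.2·t(square D)
Solving: t(square C) = 3.5000, t(square A) = 2.9677, t(square D) = 3.3710.
Expected turns from square D to square B: 3.3710.

3.3710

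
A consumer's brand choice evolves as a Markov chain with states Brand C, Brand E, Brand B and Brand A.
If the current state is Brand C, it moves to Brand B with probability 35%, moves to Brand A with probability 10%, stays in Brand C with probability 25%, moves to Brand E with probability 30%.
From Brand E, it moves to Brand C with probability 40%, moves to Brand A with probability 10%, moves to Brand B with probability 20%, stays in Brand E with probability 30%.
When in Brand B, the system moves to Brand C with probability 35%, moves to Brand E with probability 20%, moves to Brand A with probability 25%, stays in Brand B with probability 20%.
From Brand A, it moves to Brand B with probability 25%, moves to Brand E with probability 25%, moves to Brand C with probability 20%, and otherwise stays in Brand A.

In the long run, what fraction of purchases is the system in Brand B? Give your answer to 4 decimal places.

Let the stationary distribution be π with π = πP and π_1 + π_2 + π_3 + π_4 = 1.
π_1 = 0.25·π_1 + 0.4·π_2 + 0.35·π_3 + 0.2·π_4
π_2 = 0.3·π_1 + 0.3·π_2 + 0.2·π_3 + 0.25·π_4
π_3 = 0.35·π_1 + 0.2·π_2 + 0.2·π_3 + 0.25·π_4
Solving with the normalization constraint gives π = (0.3067, 0.2659, 0.2546, 0.1727).
So the stationary probability of Brand B is 0.2546.

0.2546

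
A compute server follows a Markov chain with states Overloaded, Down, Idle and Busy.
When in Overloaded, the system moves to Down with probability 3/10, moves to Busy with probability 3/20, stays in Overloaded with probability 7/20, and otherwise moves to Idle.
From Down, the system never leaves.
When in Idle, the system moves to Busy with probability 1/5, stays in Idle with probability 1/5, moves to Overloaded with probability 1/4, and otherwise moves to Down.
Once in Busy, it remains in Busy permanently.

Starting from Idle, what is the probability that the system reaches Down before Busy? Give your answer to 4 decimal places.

Let h(s) be the probability of absorption at Down starting from transient state s. Then h(Down) = 1 and h(Busy) = 0. By first-step analysis:
h(Overloaded) = 0.35·h(Overloaded) + 0.3·1 + 0.2·h(Idle) + 0.15·0
h(Idle) = 0.25·h(Overloaded) + 0.35·1 + 0.2·h(Idle) + 0.2·0
Solving: h(Overloaded) = 0.6596, h(Idle) = 0.6436.
Starting from Idle, the probability is 0.6436.

0.6436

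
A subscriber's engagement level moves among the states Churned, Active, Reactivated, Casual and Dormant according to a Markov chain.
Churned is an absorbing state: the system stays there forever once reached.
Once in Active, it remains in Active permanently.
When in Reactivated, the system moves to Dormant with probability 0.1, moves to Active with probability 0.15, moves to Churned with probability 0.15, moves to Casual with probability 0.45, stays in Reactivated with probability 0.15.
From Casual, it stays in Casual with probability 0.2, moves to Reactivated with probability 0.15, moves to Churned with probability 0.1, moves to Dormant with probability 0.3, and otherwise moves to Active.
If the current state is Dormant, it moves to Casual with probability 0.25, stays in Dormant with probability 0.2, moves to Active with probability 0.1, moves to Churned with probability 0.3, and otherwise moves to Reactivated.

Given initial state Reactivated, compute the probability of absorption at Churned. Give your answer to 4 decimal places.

0.4811

Let h(s) be the probability of absorption at Churned starting from transient state s. Then h(Churned) = 1 and h(Active) = 0. By first-step analysis:
h(Reactivated) = 0.15·1 + 0.15·0 + 0.15·h(Reactivated) + 0.45·h(Casual) + 0.1·h(Dormant)
h(Casual) = 0.1·1 + 0.25·0 + 0.15·h(Reactivated) + 0.2·h(Casual) + 0.3·h(Dormant)
h(Dormant) = 0.3·1 + 0.1·0 + 0.15·h(Reactivated) + 0.25·h(Casual) + 0.2·h(Dormant)
Solving: h(Reactivated) = 0.4811, h(Casual) = 0.4414, h(Dormant) = 0.6031.
Starting from Reactivated, the probability is 0.4811.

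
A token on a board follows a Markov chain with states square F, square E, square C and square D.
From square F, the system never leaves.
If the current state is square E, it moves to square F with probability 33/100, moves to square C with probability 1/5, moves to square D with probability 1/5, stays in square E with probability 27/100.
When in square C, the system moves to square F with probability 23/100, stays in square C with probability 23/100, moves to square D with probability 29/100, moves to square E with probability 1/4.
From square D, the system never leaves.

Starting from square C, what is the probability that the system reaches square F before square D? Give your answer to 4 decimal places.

Let h(s) be the probability of absorption at square F starting from transient state s. Then h(square F) = 1 and h(square D) = 0. By first-step analysis:
h(square E) = 0.33·1 + 0.27·h(square E) + 0.2·h(square C) + 0.2·0
h(square C) = 0.23·1 + 0.25·h(square E) + 0.23·h(square C) + 0.29·0
Solving: h(square E) = 0.5860, h(square C) = 0.4890.
Starting from square C, the probability is 0.4890.

0.4890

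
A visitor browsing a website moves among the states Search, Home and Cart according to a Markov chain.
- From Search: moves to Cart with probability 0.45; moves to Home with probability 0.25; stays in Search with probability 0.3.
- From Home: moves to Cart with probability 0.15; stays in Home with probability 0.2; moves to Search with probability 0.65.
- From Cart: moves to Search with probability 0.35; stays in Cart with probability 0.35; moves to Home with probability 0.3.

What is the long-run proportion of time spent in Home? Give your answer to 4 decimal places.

0.2543

Let the stationary distribution be π with π = πP and π_1 + π_2 + π_3 = 1.
π_1 = 0.3·π_1 + 0.65·π_2 + 0.35·π_3
π_2 = 0.25·π_1 + 0.2·π_2 + 0.3·π_3
Solving with the normalization constraint gives π = (0.4060, 0.2543, 0.3397).
So the stationary probability of Home is 0.2543.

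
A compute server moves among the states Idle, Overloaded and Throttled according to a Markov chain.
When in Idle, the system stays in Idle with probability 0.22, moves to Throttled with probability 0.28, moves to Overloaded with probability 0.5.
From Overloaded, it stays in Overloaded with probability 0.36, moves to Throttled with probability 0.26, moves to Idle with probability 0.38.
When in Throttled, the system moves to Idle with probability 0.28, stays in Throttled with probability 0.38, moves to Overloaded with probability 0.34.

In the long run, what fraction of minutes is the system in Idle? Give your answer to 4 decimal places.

Let the stationary distribution be π with π = πP and π_1 + π_2 + π_3 = 1.
π_1 = 0.22·π_1 + 0.38·π_2 + 0.28·π_3
π_2 = 0.5·π_1 + 0.36·π_2 + 0.34·π_3
Solving with the normalization constraint gives π = (0.3015, 0.3962, 0.3023).
So the stationary probability of Idle is 0.3015.

0.3015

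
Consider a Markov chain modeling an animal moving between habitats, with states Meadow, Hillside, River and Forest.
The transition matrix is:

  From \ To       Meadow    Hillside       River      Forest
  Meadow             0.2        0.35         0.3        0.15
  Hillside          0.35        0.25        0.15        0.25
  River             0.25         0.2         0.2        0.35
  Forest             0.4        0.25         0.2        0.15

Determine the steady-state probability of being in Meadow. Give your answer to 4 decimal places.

Let the stationary distribution be π with π = πP and π_1 + π_2 + π_3 + π_4 = 1.
π_1 = 0.2·π_1 + 0.35·π_2 + 0.25·π_3 + 0.4·π_4
π_2 = 0.35·π_1 + 0.25·π_2 + 0.2·π_3 + 0.25·π_4
π_3 = 0.3·π_1 + 0.15·π_2 + 0.2·π_3 + 0.2·π_4
Solving with the normalization constraint gives π = (0.2951, 0.2687, 0.2161, 0.2201).
So the stationary probability of Meadow is 0.2951.

0.2951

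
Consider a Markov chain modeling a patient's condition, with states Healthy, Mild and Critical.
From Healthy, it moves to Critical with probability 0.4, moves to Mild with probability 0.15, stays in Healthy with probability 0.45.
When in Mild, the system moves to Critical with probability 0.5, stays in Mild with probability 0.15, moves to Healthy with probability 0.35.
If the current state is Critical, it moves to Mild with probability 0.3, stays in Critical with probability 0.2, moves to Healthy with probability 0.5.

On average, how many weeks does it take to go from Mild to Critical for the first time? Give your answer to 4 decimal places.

Let t(s) be the expected number of weeks to first reach Critical from state s, with t(Critical) = 0. Conditioning on the first week:
t(Healthy) = 1 + 0.45·t(Healthy) + 0.15·t(Mild)
t(Mild) = 1 + 0.35·t(Healthy) + 0.15·t(Mild)
Solving: t(Healthy) = 2.4096, t(Mild) = 2.1687.
Expected weeks from Mild to Critical: 2.1687.

2.1687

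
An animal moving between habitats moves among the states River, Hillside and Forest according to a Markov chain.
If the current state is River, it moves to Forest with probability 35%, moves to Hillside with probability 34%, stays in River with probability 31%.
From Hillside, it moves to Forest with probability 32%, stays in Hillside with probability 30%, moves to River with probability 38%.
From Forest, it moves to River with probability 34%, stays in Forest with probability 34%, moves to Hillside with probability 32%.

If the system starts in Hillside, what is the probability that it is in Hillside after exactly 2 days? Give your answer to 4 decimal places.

0.3216

Sum over the intermediate state after 1 day:
P = P(Hillside→River)·P(River→Hillside) + P(Hillside→Hillside)·P(Hillside→Hillside) + P(Hillside→Forest)·P(Forest→Hillside)
  = 0.38×0.34 + 0.3×0.3 + 0.32×0.32
  = 0.1292 + 0.0900 + 0.1024 = 0.3216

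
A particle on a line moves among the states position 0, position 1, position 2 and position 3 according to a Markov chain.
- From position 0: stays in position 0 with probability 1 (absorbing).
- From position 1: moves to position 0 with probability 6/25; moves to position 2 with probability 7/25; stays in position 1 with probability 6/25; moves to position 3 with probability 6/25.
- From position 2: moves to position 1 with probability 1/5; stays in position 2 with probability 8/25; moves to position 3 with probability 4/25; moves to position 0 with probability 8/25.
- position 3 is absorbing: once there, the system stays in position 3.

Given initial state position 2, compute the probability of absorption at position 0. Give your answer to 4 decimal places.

0.6319

Let h(s) be the probability of absorption at position 0 starting from transient state s. Then h(position 0) = 1 and h(position 3) = 0. By first-step analysis:
h(position 1) = 0.24·1 + 0.24·h(position 1) + 0.28·h(position 2) + 0.24·0
h(position 2) = 0.32·1 + 0.2·h(position 1) + 0.32·h(position 2) + 0.16·0
Solving: h(position 1) = 0.5486, h(position 2) = 0.6319.
Starting from position 2, the probability is 0.6319.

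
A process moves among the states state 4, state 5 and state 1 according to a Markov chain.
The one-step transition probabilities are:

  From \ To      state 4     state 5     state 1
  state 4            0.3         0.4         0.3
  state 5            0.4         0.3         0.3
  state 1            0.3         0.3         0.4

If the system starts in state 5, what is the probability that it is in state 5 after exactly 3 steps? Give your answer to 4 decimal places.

0.3330

Propagate the distribution vector 3 steps from state 5.
After 0 steps: (0.0000, 1.0000, 0.0000)
After 1 step: (0.4000, 0.3000, 0.3000)
After 2 steps: (0.3300, 0.3400, 0.3300)
After 3 steps: (0.3340, 0.3330, 0.3330)
P(in state 5 after 3 steps) = 0.3330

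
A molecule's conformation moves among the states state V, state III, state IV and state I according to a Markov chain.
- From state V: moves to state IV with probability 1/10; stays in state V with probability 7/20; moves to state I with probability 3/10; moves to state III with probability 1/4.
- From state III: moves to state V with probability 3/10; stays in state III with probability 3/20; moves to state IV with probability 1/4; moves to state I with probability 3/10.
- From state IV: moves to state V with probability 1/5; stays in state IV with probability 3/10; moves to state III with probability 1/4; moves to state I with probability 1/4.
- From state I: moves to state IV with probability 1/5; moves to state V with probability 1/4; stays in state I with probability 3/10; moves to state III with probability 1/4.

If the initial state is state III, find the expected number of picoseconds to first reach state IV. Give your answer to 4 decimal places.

Let t(s) be the expected number of picoseconds to first reach state IV from state s, with t(state IV) = 0. Conditioning on the first picosecond:
t(state V) = 1 + 0.35·t(state V) + 0.25·t(state III) + 0.3·t(state I)
t(state III) = 1 + 0.3·t(state V) + 0.15·t(state III) + 0.3·t(state I)
t(state I) = 1 + 0.25·t(state V) + 0.25·t(state III) + 0.3·t(state I)
Solving: t(state V) = 6.0942, t(state III) = 5.2632, t(state I) = 5.4848.
Expected picoseconds from state III to state IV: 5.2632.

5.2632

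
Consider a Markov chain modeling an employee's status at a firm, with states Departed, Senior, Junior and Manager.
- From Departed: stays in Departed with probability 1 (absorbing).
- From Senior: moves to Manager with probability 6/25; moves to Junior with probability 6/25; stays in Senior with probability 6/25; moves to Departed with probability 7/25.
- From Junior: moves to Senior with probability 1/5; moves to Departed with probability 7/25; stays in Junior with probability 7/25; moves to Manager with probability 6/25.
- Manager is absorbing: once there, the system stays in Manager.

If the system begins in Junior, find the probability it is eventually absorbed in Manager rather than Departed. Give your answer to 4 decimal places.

Let h(s) be the probability of absorption at Manager starting from transient state s. Then h(Manager) = 1 and h(Departed) = 0. By first-step analysis:
h(Senior) = 0.28·0 + 0.24·h(Senior) + 0.24·h(Junior) + 0.24·1
h(Junior) = 0.28·0 + 0.2·h(Senior) + 0.28·h(Junior) + 0.24·1
Solving: h(Senior) = 0.4615, h(Junior) = 0.4615.
Starting from Junior, the probability is 0.4615.

0.4615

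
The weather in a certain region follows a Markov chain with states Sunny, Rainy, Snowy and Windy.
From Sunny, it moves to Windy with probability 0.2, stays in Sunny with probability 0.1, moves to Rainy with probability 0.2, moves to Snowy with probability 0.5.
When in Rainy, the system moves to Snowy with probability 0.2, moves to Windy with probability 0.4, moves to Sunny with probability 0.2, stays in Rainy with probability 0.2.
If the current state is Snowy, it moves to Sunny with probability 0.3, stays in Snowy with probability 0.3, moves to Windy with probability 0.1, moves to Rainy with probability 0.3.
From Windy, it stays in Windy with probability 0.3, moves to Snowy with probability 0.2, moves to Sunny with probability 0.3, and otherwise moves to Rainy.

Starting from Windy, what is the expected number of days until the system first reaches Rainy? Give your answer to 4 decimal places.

Let t(s) be the expected number of days to first reach Rainy from state s, with t(Rainy) = 0. Conditioning on the first day:
t(Sunny) = 1 + 0.1·t(Sunny) + 0.5·t(Snowy) + 0.2·t(Windy)
t(Snowy) = 1 + 0.3·t(Sunny) + 0.3·t(Snowy) + 0.1·t(Windy)
t(Windy) = 1 + 0.3·t(Sunny) + 0.2·t(Snowy) + 0.3·t(Windy)
Solving: t(Sunny) = 4.2169, t(Snowy) = 3.8554, t(Windy) = 4.3373.
Expected days from Windy to Rainy: 4.3373.

4.3373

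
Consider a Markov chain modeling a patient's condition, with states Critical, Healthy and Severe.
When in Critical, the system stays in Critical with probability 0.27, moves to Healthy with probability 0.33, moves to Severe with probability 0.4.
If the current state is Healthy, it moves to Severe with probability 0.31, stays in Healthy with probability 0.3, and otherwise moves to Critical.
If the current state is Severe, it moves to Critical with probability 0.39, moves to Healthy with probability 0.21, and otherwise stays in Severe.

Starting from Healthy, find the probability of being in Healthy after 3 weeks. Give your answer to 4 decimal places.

0.2767

Propagate the distribution vector 3 weeks from Healthy.
After 0 weeks: (0.0000, 1.0000, 0.0000)
After 1 week: (0.3900, 0.3000, 0.3100)
After 2 weeks: (0.3432, 0.2838, 0.3730)
After 3 weeks: (0.3488, 0.2767, 0.3745)
P(in Healthy after 3 weeks) = 0.2767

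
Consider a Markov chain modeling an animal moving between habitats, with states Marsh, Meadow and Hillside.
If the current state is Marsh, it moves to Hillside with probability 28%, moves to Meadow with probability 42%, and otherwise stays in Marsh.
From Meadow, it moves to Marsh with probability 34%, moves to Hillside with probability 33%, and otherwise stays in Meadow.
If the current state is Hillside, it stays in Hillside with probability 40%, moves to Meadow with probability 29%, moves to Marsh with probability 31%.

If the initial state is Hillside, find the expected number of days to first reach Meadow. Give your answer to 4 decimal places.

3.0312

Let t(s) be the expected number of days to first reach Meadow from state s, with t(Meadow) = 0. Conditioning on the first day:
t(Marsh) = 1 + 0.3·t(Marsh) + 0.28·t(Hillside)
t(Hillside) = 1 + 0.31·t(Marsh) + 0.4·t(Hillside)
Solving: t(Marsh) = 2.6411, t(Hillside) = 3.0312.
Expected days from Hillside to Meadow: 3.0312.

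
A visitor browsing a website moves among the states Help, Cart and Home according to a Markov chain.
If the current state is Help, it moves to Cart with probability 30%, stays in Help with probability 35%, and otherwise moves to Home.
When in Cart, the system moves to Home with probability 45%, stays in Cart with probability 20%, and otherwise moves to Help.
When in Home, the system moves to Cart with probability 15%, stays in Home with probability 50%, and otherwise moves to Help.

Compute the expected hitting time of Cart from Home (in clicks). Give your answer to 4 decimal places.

Let t(s) be the expected number of clicks to first reach Cart from state s, with t(Cart) = 0. Conditioning on the first click:
t(Help) = 1 + 0.35·t(Help) + 0.35·t(Home)
t(Home) = 1 + 0.35·t(Help) + 0.5·t(Home)
Solving: t(Help) = 4.1975, t(Home) = 4.9383.
Expected clicks from Home to Cart: 4.9383.

4.9383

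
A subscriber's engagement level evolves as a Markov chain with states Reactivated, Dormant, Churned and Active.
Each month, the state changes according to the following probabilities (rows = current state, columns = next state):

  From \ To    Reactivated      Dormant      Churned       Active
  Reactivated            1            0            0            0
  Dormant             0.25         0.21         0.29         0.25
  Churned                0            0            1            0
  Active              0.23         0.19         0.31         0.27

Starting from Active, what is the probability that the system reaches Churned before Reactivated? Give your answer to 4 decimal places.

Let h(s) be the probability of absorption at Churned starting from transient state s. Then h(Churned) = 1 and h(Reactivated) = 0. By first-step analysis:
h(Dormant) = 0.25·0 + 0.21·h(Dormant) + 0.29·1 + 0.25·h(Active)
h(Active) = 0.23·0 + 0.19·h(Dormant) + 0.31·1 + 0.27·h(Active)
Solving: h(Dormant) = 0.5465, h(Active) = 0.5669.
Starting from Active, the probability is 0.5669.

0.5669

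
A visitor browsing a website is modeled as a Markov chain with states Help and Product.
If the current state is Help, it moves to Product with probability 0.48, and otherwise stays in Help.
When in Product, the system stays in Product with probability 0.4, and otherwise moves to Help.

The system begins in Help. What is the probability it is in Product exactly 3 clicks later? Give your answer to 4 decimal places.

0.4447

Propagate the distribution vector 3 clicks from Help.
After 0 clicks: (1.0000, 0.0000)
After 1 click: (0.5200, 0.4800)
After 2 clicks: (0.5584, 0.4416)
After 3 clicks: (0.5553, 0.4447)
P(in Product after 3 clicks) = 0.4447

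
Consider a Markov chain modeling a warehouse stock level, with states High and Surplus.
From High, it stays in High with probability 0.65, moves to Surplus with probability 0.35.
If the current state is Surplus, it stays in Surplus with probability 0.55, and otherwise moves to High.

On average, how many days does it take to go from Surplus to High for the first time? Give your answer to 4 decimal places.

2.2222

Let t(s) be the expected number of days to first reach High from state s, with t(High) = 0. Conditioning on the first day:
t(Surplus) = 1 + 0.55·t(Surplus)
Solving: t(Surplus) = 2.2222.
Expected days from Surplus to High: 2.2222.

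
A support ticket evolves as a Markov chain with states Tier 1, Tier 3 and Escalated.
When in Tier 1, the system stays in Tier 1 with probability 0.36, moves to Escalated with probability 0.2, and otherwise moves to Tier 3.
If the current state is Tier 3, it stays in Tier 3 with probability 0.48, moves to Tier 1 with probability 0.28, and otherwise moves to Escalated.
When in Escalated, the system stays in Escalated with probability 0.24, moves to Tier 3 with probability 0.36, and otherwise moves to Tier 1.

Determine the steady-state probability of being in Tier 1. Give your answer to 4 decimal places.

Let the stationary distribution be π with π = πP and π_1 + π_2 + π_3 = 1.
π_1 = 0.36·π_1 + 0.28·π_2 + 0.4·π_3
π_2 = 0.44·π_1 + 0.48·π_2 + 0.36·π_3
Solving with the normalization constraint gives π = (0.3339, 0.4394, 0.2266).
So the stationary probability of Tier 1 is 0.3339.

0.3339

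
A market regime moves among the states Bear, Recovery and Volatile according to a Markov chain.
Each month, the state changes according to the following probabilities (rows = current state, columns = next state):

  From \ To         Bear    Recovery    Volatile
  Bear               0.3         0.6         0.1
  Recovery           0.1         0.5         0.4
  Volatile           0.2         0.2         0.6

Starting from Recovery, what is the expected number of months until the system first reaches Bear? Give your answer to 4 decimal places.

Let t(s) be the expected number of months to first reach Bear from state s, with t(Bear) = 0. Conditioning on the first month:
t(Recovery) = 1 + 0.5·t(Recovery) + 0.4·t(Volatile)
t(Volatile) = 1 + 0.2·t(Recovery) + 0.6·t(Volatile)
Solving: t(Recovery) = 6.6667, t(Volatile) = 5.8333.
Expected months from Recovery to Bear: 6.6667.

6.6667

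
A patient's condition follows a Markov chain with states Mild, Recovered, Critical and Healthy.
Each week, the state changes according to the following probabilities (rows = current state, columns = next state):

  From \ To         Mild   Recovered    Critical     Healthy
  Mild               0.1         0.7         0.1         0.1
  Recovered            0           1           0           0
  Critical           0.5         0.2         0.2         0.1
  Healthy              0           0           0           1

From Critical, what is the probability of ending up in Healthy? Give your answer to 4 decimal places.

0.2090

Let h(s) be the probability of absorption at Healthy starting from transient state s. Then h(Healthy) = 1 and h(Recovered) = 0. By first-step analysis:
h(Mild) = 0.1·h(Mild) + 0.7·0 + 0.1·h(Critical) + 0.1·1
h(Critical) = 0.5·h(Mild) + 0.2·0 + 0.2·h(Critical) + 0.1·1
Solving: h(Mild) = 0.1343, h(Critical) = 0.2090.
Starting from Critical, the probability is 0.2090.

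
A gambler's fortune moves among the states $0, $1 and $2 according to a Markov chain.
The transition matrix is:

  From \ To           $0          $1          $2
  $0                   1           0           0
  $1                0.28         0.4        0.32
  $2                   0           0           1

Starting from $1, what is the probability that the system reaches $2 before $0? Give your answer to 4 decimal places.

0.5333

Let h(s) be the probability of absorption at $2 starting from transient state s. Then h($2) = 1 and h($0) = 0. By first-step analysis:
h($1) = 0.28·0 + 0.4·h($1) + 0.32·1
Solving: h($1) = 0.5333.
Starting from $1, the probability is 0.5333.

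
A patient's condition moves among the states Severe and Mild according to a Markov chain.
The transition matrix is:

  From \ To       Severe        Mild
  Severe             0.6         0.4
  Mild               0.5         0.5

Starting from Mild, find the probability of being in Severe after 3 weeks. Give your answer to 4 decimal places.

Propagate the distribution vector 3 weeks from Mild.
After 0 weeks: (0.0000, 1.0000)
After 1 week: (0.5000, 0.5000)
After 2 weeks: (0.5500, 0.4500)
After 3 weeks: (0.5550, 0.4450)
P(in Severe after 3 weeks) = 0.5550

0.5550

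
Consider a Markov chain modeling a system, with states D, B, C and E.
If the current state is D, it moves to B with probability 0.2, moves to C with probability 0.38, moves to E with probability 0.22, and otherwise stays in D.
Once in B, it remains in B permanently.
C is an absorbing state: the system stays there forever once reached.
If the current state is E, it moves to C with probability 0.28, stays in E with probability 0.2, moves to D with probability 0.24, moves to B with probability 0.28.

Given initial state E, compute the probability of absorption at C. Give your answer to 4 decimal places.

Let h(s) be the probability of absorption at C starting from transient state s. Then h(C) = 1 and h(B) = 0. By first-step analysis:
h(D) = 0.2·h(D) + 0.2·0 + 0.38·1 + 0.22·h(E)
h(E) = 0.24·h(D) + 0.28·0 + 0.28·1 + 0.2·h(E)
Solving: h(D) = 0.6226, h(E) = 0.5368.
Starting from E, the probability is 0.5368.

0.5368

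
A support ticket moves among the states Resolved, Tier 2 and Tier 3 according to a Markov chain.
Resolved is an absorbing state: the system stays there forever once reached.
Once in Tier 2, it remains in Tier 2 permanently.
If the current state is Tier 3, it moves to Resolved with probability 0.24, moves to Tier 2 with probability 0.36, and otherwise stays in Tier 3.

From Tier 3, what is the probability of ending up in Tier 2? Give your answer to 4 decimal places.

Let h(s) be the probability of absorption at Tier 2 starting from transient state s. Then h(Tier 2) = 1 and h(Resolved) = 0. By first-step analysis:
h(Tier 3) = 0.24·0 + 0.36·1 + 0.4·h(Tier 3)
Solving: h(Tier 3) = 0.6000.
Starting from Tier 3, the probability is 0.6000.

0.6000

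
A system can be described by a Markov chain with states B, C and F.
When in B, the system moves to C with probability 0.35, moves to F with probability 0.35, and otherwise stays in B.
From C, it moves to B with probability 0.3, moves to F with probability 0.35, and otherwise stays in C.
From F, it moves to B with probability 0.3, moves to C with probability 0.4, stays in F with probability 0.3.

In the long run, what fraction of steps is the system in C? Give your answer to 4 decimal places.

0.3667

Let the stationary distribution be π with π = πP and π_1 + π_2 + π_3 = 1.
π_1 = 0.3·π_1 + 0.3·π_2 + 0.3·π_3
π_2 = 0.35·π_1 + 0.35·π_2 + 0.4·π_3
Solving with the normalization constraint gives π = (0.3000, 0.3667, 0.3333).
So the stationary probability of C is 0.3667.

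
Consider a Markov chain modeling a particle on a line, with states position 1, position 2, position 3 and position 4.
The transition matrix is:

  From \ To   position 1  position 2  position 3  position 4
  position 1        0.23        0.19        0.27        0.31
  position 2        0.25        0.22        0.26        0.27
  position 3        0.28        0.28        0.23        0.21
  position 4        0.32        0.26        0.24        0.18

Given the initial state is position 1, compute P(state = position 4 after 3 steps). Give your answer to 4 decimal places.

0.2450

Propagate the distribution vector 3 steps from position 1.
After 0 steps: (1.0000, 0.0000, 0.0000, 0.0000)
After 1 step: (0.2300, 0.1900, 0.2700, 0.3100)
After 2 steps: (0.2752, 0.2417, 0.2480, 0.2351)
After 3 steps: (0.2684, 0.2360, 0.2506, 0.2450)
P(in position 4 after 3 steps) = 0.2450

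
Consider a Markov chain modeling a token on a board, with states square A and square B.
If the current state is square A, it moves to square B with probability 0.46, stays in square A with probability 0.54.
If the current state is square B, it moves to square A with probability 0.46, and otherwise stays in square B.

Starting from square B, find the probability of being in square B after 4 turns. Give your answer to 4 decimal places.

0.5000

Propagate the distribution vector 4 turns from square B.
After 0 turns: (0.0000, 1.0000)
After 1 turn: (0.4600, 0.5400)
After 2 turns: (0.4968, 0.5032)
After 3 turns: (0.4997, 0.5003)
After 4 turns: (0.5000, 0.5000)
P(in square B after 4 turns) = 0.5000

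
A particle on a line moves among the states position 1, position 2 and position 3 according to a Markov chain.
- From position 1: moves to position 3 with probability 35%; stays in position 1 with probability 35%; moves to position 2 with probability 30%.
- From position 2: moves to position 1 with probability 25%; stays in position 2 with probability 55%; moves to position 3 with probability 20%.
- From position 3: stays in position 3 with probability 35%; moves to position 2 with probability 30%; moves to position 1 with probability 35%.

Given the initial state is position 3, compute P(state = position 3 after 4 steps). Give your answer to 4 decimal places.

0.2909

Propagate the distribution vector 4 steps from position 3.
After 0 steps: (0.0000, 0.0000, 1.0000)
After 1 step: (0.3500, 0.3000, 0.3500)
After 2 steps: (0.3200, 0.3750, 0.3050)
After 3 steps: (0.3125, 0.3938, 0.2938)
After 4 steps: (0.3106, 0.3984, 0.2909)
P(in position 3 after 4 steps) = 0.2909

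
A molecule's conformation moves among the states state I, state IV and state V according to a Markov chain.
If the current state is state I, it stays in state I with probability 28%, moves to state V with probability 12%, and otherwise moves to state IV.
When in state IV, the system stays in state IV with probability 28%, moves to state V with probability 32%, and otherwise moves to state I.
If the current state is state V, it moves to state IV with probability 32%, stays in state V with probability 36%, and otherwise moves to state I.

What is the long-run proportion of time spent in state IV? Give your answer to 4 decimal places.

Let the stationary distribution be π with π = πP and π_1 + π_2 + π_3 = 1.
π_1 = 0.28·π_1 + 0.4·π_2 + 0.32·π_3
π_2 = 0.6·π_1 + 0.28·π_2 + 0.32·π_3
Solving with the normalization constraint gives π = (0.3384, 0.3988, 0.2628).
So the stationary probability of state IV is 0.3988.

0.3988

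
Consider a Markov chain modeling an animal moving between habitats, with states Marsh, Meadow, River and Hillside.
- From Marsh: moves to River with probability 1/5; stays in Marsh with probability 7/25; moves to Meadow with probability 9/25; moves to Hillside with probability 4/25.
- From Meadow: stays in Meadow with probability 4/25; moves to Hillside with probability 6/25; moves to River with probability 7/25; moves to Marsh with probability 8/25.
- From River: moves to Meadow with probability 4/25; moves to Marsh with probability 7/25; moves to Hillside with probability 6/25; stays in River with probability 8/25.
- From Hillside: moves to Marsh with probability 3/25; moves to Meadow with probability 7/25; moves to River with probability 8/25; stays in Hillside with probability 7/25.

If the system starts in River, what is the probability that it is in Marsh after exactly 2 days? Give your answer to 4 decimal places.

Propagate the distribution vector 2 days from River.
After 0 days: (0.0000, 0.0000, 1.0000, 0.0000)
After 1 day: (0.2800, 0.1600, 0.3200, 0.2400)
After 2 days: (0.2480, 0.2448, 0.2800, 0.2272)
P(in Marsh after 2 days) = 0.2480

0.2480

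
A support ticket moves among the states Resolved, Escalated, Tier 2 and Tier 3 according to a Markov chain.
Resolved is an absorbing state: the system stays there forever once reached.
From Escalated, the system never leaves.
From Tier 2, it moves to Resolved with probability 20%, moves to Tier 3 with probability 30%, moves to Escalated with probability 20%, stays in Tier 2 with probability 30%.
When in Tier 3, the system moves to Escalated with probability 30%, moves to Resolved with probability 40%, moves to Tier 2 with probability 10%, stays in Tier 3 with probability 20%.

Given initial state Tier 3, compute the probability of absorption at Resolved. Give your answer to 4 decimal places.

Let h(s) be the probability of absorption at Resolved starting from transient state s. Then h(Resolved) = 1 and h(Escalated) = 0. By first-step analysis:
h(Tier 2) = 0.2·1 + 0.2·0 + 0.3·h(Tier 2) + 0.3·h(Tier 3)
h(Tier 3) = 0.4·1 + 0.3·0 + 0.1·h(Tier 2) + 0.2·h(Tier 3)
Solving: h(Tier 2) = 0.5283, h(Tier 3) = 0.5660.
Starting from Tier 3, the probability is 0.5660.

0.5660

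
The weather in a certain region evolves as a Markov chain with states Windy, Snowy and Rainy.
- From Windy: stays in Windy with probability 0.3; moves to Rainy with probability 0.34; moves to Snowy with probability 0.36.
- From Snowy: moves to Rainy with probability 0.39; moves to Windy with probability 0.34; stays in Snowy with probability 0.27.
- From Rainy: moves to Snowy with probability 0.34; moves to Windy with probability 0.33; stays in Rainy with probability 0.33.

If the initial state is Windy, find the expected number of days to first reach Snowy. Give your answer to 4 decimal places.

2.8307

Let t(s) be the expected number of days to first reach Snowy from state s, with t(Snowy) = 0. Conditioning on the first day:
t(Windy) = 1 + 0.3·t(Windy) + 0.34·t(Rainy)
t(Rainy) = 1 + 0.33·t(Windy) + 0.33·t(Rainy)
Solving: t(Windy) = 2.8307, t(Rainy) = 2.8868.
Expected days from Windy to Snowy: 2.8307.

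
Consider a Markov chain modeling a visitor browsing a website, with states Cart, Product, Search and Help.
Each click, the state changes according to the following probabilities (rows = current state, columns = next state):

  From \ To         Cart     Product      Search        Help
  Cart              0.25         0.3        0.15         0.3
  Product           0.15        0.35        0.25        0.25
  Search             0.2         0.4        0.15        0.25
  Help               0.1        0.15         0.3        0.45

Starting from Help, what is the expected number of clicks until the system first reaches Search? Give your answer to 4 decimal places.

Let t(s) be the expected number of clicks to first reach Search from state s, with t(Search) = 0. Conditioning on the first click:
t(Cart) = 1 + 0.25·t(Cart) + 0.3·t(Product) + 0.3·t(Help)
t(Product) = 1 + 0.15·t(Cart) + 0.35·t(Product) + 0.25·t(Help)
t(Help) = 1 + 0.1·t(Cart) + 0.15·t(Product) + 0.45·t(Help)
Solving: t(Cart) = 4.4077, t(Product) = 3.9807, t(Help) = 3.7052.
Expected clicks from Help to Search: 3.7052.

3.7052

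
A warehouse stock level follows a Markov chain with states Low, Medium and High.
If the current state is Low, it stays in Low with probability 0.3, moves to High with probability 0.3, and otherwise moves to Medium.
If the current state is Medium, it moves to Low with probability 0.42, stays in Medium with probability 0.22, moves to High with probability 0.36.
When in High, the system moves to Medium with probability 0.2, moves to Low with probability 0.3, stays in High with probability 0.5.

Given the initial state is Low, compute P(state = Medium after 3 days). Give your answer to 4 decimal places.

0.2750

Propagate the distribution vector 3 days from Low.
After 0 days: (1.0000, 0.0000, 0.0000)
After 1 day: (0.3000, 0.4000, 0.3000)
After 2 days: (0.3480, 0.2680, 0.3840)
After 3 days: (0.3322, 0.2750, 0.3929)
P(in Medium after 3 days) = 0.2750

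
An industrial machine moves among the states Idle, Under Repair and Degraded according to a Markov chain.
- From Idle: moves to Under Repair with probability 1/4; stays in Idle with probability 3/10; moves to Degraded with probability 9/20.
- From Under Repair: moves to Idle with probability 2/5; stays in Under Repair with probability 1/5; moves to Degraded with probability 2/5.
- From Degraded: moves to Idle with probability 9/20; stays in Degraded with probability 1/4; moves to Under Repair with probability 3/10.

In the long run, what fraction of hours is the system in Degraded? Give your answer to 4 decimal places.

0.3644

Let the stationary distribution be π with π = πP and π_1 + π_2 + π_3 = 1.
π_1 = 0.3·π_1 + 0.4·π_2 + 0.45·π_3
π_2 = 0.25·π_1 + 0.2·π_2 + 0.3·π_3
Solving with the normalization constraint gives π = (0.3802, 0.2554, 0.3644).
So the stationary probability of Degraded is 0.3644.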